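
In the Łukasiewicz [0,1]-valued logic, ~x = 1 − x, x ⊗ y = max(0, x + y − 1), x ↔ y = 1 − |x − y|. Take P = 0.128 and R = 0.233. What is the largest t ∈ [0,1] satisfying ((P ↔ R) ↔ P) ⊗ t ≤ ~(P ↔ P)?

0.767

P ↔ R = 1 − |0.128 − 0.233| = 1 − 0.105 = 0.895
(P ↔ R) ↔ P = 1 − |0.895 − 0.128| = 1 − 0.767 = 0.233
So the left factor is (P ↔ R) ↔ P = 0.233.
P ↔ P = 1 − |0.128 − 0.128| = 1 − 0.000 = 1.000
~(P ↔ P) = 1 − 1.000 = 0.000
So the right-hand bound is ~(P ↔ P) = 0.000.
The residuum of the Łukasiewicz t-norm gives the supremum: min(1, 1 − 0.233 + 0.000).
1 − 0.233 + 0.000 = 0.767, so t = min(1, 0.767) = 0.767.
Check: 0.233 ⊗ 0.767 = max(0, 0.000) = 0.000 ≤ 0.000.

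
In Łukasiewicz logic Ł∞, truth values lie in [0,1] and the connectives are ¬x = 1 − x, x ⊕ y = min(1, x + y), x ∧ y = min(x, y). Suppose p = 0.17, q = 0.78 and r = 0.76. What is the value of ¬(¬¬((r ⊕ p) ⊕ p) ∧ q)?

0.22

r ⊕ p = min(1, 0.76 + 0.17) = min(1, 0.93) = 0.93
(r ⊕ p) ⊕ p = min(1, 0.93 + 0.17) = min(1, 1.10) = 1.00
¬((r ⊕ p) ⊕ p) = 1 − 1.00 = 0.00
¬¬((r ⊕ p) ⊕ p) = 1 − 0.00 = 1.00
¬¬((r ⊕ p) ⊕ p) ∧ q = min(1.00, 0.78) = 0.78
¬(¬¬((r ⊕ p) ⊕ p) ∧ q) = 1 − 0.78 = 0.22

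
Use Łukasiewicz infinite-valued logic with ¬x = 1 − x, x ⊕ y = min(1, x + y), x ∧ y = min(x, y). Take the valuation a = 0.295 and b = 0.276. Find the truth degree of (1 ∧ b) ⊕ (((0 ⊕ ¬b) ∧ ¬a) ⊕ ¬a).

1 ∧ b = min(1.000, 0.276) = 0.276
¬b = 1 − 0.276 = 0.724
0 ⊕ ¬b = min(1, 0.000 + 0.724) = min(1, 0.724) = 0.724
¬a = 1 − 0.295 = 0.705
(0 ⊕ ¬b) ∧ ¬a = min(0.724, 0.705) = 0.705
((0 ⊕ ¬b) ∧ ¬a) ⊕ ¬a = min(1, 0.705 + 0.705) = min(1, 1.410) = 1.000
(1 ∧ b) ⊕ (((0 ⊕ ¬b) ∧ ¬a) ⊕ ¬a) = min(1, 0.276 + 1.000) = min(1, 1.276) = 1.000

1.000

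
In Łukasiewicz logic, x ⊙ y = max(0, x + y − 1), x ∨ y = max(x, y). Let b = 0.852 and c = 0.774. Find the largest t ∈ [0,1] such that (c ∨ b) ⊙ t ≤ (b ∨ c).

c ∨ b = max(0.774, 0.852) = 0.852
So the left factor is c ∨ b = 0.852.
b ∨ c = max(0.852, 0.774) = 0.852
So the right-hand bound is b ∨ c = 0.852.
The residuum of the Łukasiewicz t-norm gives the supremum: min(1, 1 − 0.852 + 0.852).
1 − 0.852 + 0.852 = 1.000, so t = min(1, 1.000) = 1.000.
Check: 0.852 ⊙ 1.000 = max(0, 0.852) = 0.852 ≤ 0.852.

1.000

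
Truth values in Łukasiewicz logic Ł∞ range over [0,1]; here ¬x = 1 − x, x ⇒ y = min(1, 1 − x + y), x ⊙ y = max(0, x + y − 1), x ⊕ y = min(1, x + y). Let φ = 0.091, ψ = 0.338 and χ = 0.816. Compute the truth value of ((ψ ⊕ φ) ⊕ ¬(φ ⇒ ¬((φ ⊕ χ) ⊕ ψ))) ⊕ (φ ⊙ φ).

ψ ⊕ φ = min(1, 0.338 + 0.091) = min(1, 0.429) = 0.429
φ ⊕ χ = min(1, 0.091 + 0.816) = min(1, 0.907) = 0.907
(φ ⊕ χ) ⊕ ψ = min(1, 0.907 + 0.338) = min(1, 1.245) = 1.000
¬((φ ⊕ χ) ⊕ ψ) = 1 − 1.000 = 0.000
φ ⇒ ¬((φ ⊕ χ) ⊕ ψ) = min(1, 1 − 0.091 + 0.000) = min(1, 0.909) = 0.909
¬(φ ⇒ ¬((φ ⊕ χ) ⊕ ψ)) = 1 − 0.909 = 0.091
(ψ ⊕ φ) ⊕ ¬(φ ⇒ ¬((φ ⊕ χ) ⊕ ψ)) = min(1, 0.429 + 0.091) = min(1, 0.520) = 0.520
φ ⊙ φ = max(0, 0.091 + 0.091 − 1) = max(0, -0.818) = 0.000
((ψ ⊕ φ) ⊕ ¬(φ ⇒ ¬((φ ⊕ χ) ⊕ ψ))) ⊕ (φ ⊙ φ) = min(1, 0.520 + 0.000) = min(1, 0.520) = 0.520

0.520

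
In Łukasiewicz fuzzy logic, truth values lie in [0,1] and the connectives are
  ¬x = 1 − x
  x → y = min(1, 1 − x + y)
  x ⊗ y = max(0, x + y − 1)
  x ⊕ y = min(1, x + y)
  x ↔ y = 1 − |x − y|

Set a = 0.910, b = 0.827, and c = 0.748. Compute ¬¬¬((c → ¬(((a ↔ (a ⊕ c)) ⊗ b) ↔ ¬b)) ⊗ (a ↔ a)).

a ⊕ c = min(1, 0.910 + 0.748) = min(1, 1.658) = 1.000
a ↔ (a ⊕ c) = 1 − |0.910 − 1.000| = 1 − 0.090 = 0.910
(a ↔ (a ⊕ c)) ⊗ b = max(0, 0.910 + 0.827 − 1) = max(0, 0.737) = 0.737
¬b = 1 − 0.827 = 0.173
((a ↔ (a ⊕ c)) ⊗ b) ↔ ¬b = 1 − |0.737 − 0.173| = 1 − 0.564 = 0.436
¬(((a ↔ (a ⊕ c)) ⊗ b) ↔ ¬b) = 1 − 0.436 = 0.564
c → ¬(((a ↔ (a ⊕ c)) ⊗ b) ↔ ¬b) = min(1, 1 − 0.748 + 0.564) = min(1, 0.816) = 0.816
a ↔ a = 1 − |0.910 − 0.910| = 1 − 0.000 = 1.000
(c → ¬(((a ↔ (a ⊕ c)) ⊗ b) ↔ ¬b)) ⊗ (a ↔ a) = max(0, 0.816 + 1.000 − 1) = max(0, 0.816) = 0.816
¬((c → ¬(((a ↔ (a ⊕ c)) ⊗ b) ↔ ¬b)) ⊗ (a ↔ a)) = 1 − 0.816 = 0.184
¬¬((c → ¬(((a ↔ (a ⊕ c)) ⊗ b) ↔ ¬b)) ⊗ (a ↔ a)) = 1 − 0.184 = 0.816
¬¬¬((c → ¬(((a ↔ (a ⊕ c)) ⊗ b) ↔ ¬b)) ⊗ (a ↔ a)) = 1 − 0.816 = 0.184

0.184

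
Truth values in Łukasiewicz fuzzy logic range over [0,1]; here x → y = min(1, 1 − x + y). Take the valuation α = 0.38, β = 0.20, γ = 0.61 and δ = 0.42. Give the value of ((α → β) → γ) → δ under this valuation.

α → β = min(1, 1 − 0.38 + 0.20) = min(1, 0.82) = 0.82
(α → β) → γ = min(1, 1 − 0.82 + 0.61) = min(1, 0.79) = 0.79
((α → β) → γ) → δ = min(1, 1 − 0.79 + 0.42) = min(1, 0.63) = 0.63

0.63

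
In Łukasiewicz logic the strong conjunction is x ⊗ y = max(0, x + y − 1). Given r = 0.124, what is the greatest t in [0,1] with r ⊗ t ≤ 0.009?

The residuum of the Łukasiewicz t-norm gives the supremum: min(1, 1 − 0.124 + 0.009).
1 − 0.124 + 0.009 = 0.885, so t = min(1, 0.885) = 0.885.
Check: 0.124 ⊗ 0.885 = max(0, 0.009) = 0.009 ≤ 0.009.

0.885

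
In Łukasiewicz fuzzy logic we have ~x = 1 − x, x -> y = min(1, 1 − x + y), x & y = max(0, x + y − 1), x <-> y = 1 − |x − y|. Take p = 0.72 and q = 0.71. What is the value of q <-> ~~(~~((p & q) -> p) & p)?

p & q = max(0, 0.72 + 0.71 − 1) = max(0, 0.43) = 0.43
(p & q) -> p = min(1, 1 − 0.43 + 0.72) = min(1, 1.29) = 1.00
~((p & q) -> p) = 1 − 1.00 = 0.00
~~((p & q) -> p) = 1 − 0.00 = 1.00
~~((p & q) -> p) & p = max(0, 1.00 + 0.72 − 1) = max(0, 0.72) = 0.72
~(~~((p & q) -> p) & p) = 1 − 0.72 = 0.28
~~(~~((p & q) -> p) & p) = 1 − 0.28 = 0.72
q <-> ~~(~~((p & q) -> p) & p) = 1 − |0.71 − 0.72| = 1 − 0.01 = 0.99

0.99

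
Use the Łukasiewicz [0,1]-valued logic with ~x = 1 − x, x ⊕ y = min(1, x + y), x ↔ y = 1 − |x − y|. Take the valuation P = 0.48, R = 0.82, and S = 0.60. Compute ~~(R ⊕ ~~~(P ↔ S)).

P ↔ S = 1 − |0.48 − 0.60| = 1 − 0.12 = 0.88
~(P ↔ S) = 1 − 0.88 = 0.12
~~(P ↔ S) = 1 − 0.12 = 0.88
~~~(P ↔ S) = 1 − 0.88 = 0.12
R ⊕ ~~~(P ↔ S) = min(1, 0.82 + 0.12) = min(1, 0.94) = 0.94
~(R ⊕ ~~~(P ↔ S)) = 1 − 0.94 = 0.06
~~(R ⊕ ~~~(P ↔ S)) = 1 − 0.06 = 0.94

0.94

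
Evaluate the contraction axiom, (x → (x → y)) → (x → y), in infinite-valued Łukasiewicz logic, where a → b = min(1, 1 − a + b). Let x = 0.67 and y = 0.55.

0.88

x → y = min(1, 1 − 0.67 + 0.55) = min(1, 0.88) = 0.88
x → (x → y) = min(1, 1 − 0.67 + 0.88) = min(1, 1.21) = 1.00
(x → (x → y)) → (x → y) = min(1, 1 − 1.00 + 0.88) = min(1, 0.88) = 0.88
(The value 0.88 < 1 shows this instance is not satisfied; fails in Ł∞ (the t-norm is not idempotent).)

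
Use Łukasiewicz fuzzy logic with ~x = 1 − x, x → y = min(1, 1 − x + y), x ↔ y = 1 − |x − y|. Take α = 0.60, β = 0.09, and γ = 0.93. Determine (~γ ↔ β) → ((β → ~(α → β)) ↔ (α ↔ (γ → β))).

~γ = 1 − 0.93 = 0.07
~γ ↔ β = 1 − |0.07 − 0.09| = 1 − 0.02 = 0.98
α → β = min(1, 1 − 0.60 + 0.09) = min(1, 0.49) = 0.49
~(α → β) = 1 − 0.49 = 0.51
β → ~(α → β) = min(1, 1 − 0.09 + 0.51) = min(1, 1.42) = 1.00
γ → β = min(1, 1 − 0.93 + 0.09) = min(1, 0.16) = 0.16
α ↔ (γ → β) = 1 − |0.60 − 0.16| = 1 − 0.44 = 0.56
(β → ~(α → β)) ↔ (α ↔ (γ → β)) = 1 − |1.00 − 0.56| = 1 − 0.44 = 0.56
(~γ ↔ β) → ((β → ~(α → β)) ↔ (α ↔ (γ → β))) = min(1, 1 − 0.98 + 0.56) = min(1, 0.58) = 0.58

0.58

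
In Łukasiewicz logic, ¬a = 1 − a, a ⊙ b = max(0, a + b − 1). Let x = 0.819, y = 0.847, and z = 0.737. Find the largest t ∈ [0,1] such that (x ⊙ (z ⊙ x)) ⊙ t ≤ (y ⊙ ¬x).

0.653

z ⊙ x = max(0, 0.737 + 0.819 − 1) = max(0, 0.556) = 0.556
x ⊙ (z ⊙ x) = max(0, 0.819 + 0.556 − 1) = max(0, 0.375) = 0.375
So the left factor is x ⊙ (z ⊙ x) = 0.375.
¬x = 1 − 0.819 = 0.181
y ⊙ ¬x = max(0, 0.847 + 0.181 − 1) = max(0, 0.028) = 0.028
So the right-hand bound is y ⊙ ¬x = 0.028.
The residuum of the Łukasiewicz t-norm gives the supremum: min(1, 1 − 0.375 + 0.028).
1 − 0.375 + 0.028 = 0.653, so t = min(1, 0.653) = 0.653.
Check: 0.375 ⊙ 0.653 = max(0, 0.028) = 0.028 ≤ 0.028.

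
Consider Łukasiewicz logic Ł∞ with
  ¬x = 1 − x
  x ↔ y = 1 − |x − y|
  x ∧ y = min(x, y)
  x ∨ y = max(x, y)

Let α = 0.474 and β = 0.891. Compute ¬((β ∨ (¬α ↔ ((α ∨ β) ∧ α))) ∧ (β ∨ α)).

¬α = 1 − 0.474 = 0.526
α ∨ β = max(0.474, 0.891) = 0.891
(α ∨ β) ∧ α = min(0.891, 0.474) = 0.474
¬α ↔ ((α ∨ β) ∧ α) = 1 − |0.526 − 0.474| = 1 − 0.052 = 0.948
β ∨ (¬α ↔ ((α ∨ β) ∧ α)) = max(0.891, 0.948) = 0.948
β ∨ α = max(0.891, 0.474) = 0.891
(β ∨ (¬α ↔ ((α ∨ β) ∧ α))) ∧ (β ∨ α) = min(0.948, 0.891) = 0.891
¬((β ∨ (¬α ↔ ((α ∨ β) ∧ α))) ∧ (β ∨ α)) = 1 − 0.891 = 0.109

0.109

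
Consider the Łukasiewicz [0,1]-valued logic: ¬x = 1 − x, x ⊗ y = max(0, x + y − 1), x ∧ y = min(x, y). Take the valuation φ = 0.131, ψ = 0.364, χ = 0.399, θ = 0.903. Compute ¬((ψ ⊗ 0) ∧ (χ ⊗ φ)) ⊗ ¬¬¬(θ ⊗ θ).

0.194

ψ ⊗ 0 = max(0, 0.364 + 0.000 − 1) = max(0, -0.636) = 0.000
χ ⊗ φ = max(0, 0.399 + 0.131 − 1) = max(0, -0.470) = 0.000
(ψ ⊗ 0) ∧ (χ ⊗ φ) = min(0.000, 0.000) = 0.000
¬((ψ ⊗ 0) ∧ (χ ⊗ φ)) = 1 − 0.000 = 1.000
θ ⊗ θ = max(0, 0.903 + 0.903 − 1) = max(0, 0.806) = 0.806
¬(θ ⊗ θ) = 1 − 0.806 = 0.194
¬¬(θ ⊗ θ) = 1 − 0.194 = 0.806
¬¬¬(θ ⊗ θ) = 1 − 0.806 = 0.194
¬((ψ ⊗ 0) ∧ (χ ⊗ φ)) ⊗ ¬¬¬(θ ⊗ θ) = max(0, 1.000 + 0.194 − 1) = max(0, 0.194) = 0.194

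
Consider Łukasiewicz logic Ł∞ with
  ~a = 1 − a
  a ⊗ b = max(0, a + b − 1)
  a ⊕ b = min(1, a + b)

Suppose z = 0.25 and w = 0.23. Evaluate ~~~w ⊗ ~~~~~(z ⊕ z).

0.27

~w = 1 − 0.23 = 0.77
~~w = 1 − 0.77 = 0.23
~~~w = 1 − 0.23 = 0.77
z ⊕ z = min(1, 0.25 + 0.25) = min(1, 0.50) = 0.50
~(z ⊕ z) = 1 − 0.50 = 0.50
~~(z ⊕ z) = 1 − 0.50 = 0.50
~~~(z ⊕ z) = 1 − 0.50 = 0.50
~~~~(z ⊕ z) = 1 − 0.50 = 0.50
~~~~~(z ⊕ z) = 1 − 0.50 = 0.50
~~~w ⊗ ~~~~~(z ⊕ z) = max(0, 0.77 + 0.50 − 1) = max(0, 0.27) = 0.27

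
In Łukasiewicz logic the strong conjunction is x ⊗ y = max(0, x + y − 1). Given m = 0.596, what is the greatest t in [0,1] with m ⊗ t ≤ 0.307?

The residuum of the Łukasiewicz t-norm gives the supremum: min(1, 1 − 0.596 + 0.307).
1 − 0.596 + 0.307 = 0.711, so t = min(1, 0.711) = 0.711.
Check: 0.596 ⊗ 0.711 = max(0, 0.307) = 0.307 ≤ 0.307.

0.711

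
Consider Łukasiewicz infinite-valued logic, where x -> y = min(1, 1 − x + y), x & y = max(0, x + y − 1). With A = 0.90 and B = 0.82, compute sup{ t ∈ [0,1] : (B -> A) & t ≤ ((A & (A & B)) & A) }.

B -> A = min(1, 1 − 0.82 + 0.90) = min(1, 1.08) = 1.00
So the left factor is B -> A = 1.00.
A & B = max(0, 0.90 + 0.82 − 1) = max(0, 0.72) = 0.72
A & (A & B) = max(0, 0.90 + 0.72 − 1) = max(0, 0.62) = 0.62
(A & (A & B)) & A = max(0, 0.62 + 0.90 − 1) = max(0, 0.52) = 0.52
So the right-hand bound is (A & (A & B)) & A = 0.52.
The residuum of the Łukasiewicz t-norm gives the supremum: min(1, 1 − 1.00 + 0.52).
1 − 1.00 + 0.52 = 0.52, so t = min(1, 0.52) = 0.52.
Check: 1.00 & 0.52 = max(0, 0.52) = 0.52 ≤ 0.52.

0.52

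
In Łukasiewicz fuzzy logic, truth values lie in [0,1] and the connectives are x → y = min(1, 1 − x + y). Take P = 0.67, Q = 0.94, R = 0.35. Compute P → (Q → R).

Q → R = min(1, 1 − 0.94 + 0.35) = min(1, 0.41) = 0.41
P → (Q → R) = min(1, 1 − 0.67 + 0.41) = min(1, 0.74) = 0.74

0.74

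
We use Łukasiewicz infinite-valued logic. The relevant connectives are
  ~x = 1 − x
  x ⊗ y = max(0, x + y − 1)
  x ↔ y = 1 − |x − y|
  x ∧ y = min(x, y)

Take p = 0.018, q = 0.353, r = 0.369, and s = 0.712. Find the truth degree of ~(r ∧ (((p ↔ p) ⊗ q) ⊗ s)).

p ↔ p = 1 − |0.018 − 0.018| = 1 − 0.000 = 1.000
(p ↔ p) ⊗ q = max(0, 1.000 + 0.353 − 1) = max(0, 0.353) = 0.353
((p ↔ p) ⊗ q) ⊗ s = max(0, 0.353 + 0.712 − 1) = max(0, 0.065) = 0.065
r ∧ (((p ↔ p) ⊗ q) ⊗ s) = min(0.369, 0.065) = 0.065
~(r ∧ (((p ↔ p) ⊗ q) ⊗ s)) = 1 − 0.065 = 0.935

0.935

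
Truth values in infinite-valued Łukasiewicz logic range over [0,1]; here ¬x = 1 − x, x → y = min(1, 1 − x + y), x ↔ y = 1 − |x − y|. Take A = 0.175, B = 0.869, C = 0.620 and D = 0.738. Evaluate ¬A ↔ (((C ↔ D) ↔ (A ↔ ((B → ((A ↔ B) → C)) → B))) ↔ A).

0.926

¬A = 1 − 0.175 = 0.825
C ↔ D = 1 − |0.620 − 0.738| = 1 − 0.118 = 0.882
A ↔ B = 1 − |0.175 − 0.869| = 1 − 0.694 = 0.306
(A ↔ B) → C = min(1, 1 − 0.306 + 0.620) = min(1, 1.314) = 1.000
B → ((A ↔ B) → C) = min(1, 1 − 0.869 + 1.000) = min(1, 1.131) = 1.000
(B → ((A ↔ B) → C)) → B = min(1, 1 − 1.000 + 0.869) = min(1, 0.869) = 0.869
A ↔ ((B → ((A ↔ B) → C)) → B) = 1 − |0.175 − 0.869| = 1 − 0.694 = 0.306
(C ↔ D) ↔ (A ↔ ((B → ((A ↔ B) → C)) → B)) = 1 − |0.882 − 0.306| = 1 − 0.576 = 0.424
((C ↔ D) ↔ (A ↔ ((B → ((A ↔ B) → C)) → B))) ↔ A = 1 − |0.424 − 0.175| = 1 − 0.249 = 0.751
¬A ↔ (((C ↔ D) ↔ (A ↔ ((B → ((A ↔ B) → C)) → B))) ↔ A) = 1 − |0.825 − 0.751| = 1 − 0.074 = 0.926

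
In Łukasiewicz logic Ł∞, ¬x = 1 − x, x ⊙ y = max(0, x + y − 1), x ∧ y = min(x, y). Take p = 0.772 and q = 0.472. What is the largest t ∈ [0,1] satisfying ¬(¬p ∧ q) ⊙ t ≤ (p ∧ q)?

¬p = 1 − 0.772 = 0.228
¬p ∧ q = min(0.228, 0.472) = 0.228
¬(¬p ∧ q) = 1 − 0.228 = 0.772
So the left factor is ¬(¬p ∧ q) = 0.772.
p ∧ q = min(0.772, 0.472) = 0.472
So the right-hand bound is p ∧ q = 0.472.
The residuum of the Łukasiewicz t-norm gives the supremum: min(1, 1 − 0.772 + 0.472).
1 − 0.772 + 0.472 = 0.700, so t = min(1, 0.700) = 0.700.
Check: 0.772 ⊙ 0.700 = max(0, 0.472) = 0.472 ≤ 0.472.

0.700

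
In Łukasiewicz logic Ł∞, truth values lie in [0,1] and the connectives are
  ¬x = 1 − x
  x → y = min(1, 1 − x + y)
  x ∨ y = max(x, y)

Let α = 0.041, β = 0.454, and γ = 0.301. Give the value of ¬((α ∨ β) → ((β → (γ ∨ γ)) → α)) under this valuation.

α ∨ β = max(0.041, 0.454) = 0.454
γ ∨ γ = max(0.301, 0.301) = 0.301
β → (γ ∨ γ) = min(1, 1 − 0.454 + 0.301) = min(1, 0.847) = 0.847
(β → (γ ∨ γ)) → α = min(1, 1 − 0.847 + 0.041) = min(1, 0.194) = 0.194
(α ∨ β) → ((β → (γ ∨ γ)) → α) = min(1, 1 − 0.454 + 0.194) = min(1, 0.740) = 0.740
¬((α ∨ β) → ((β → (γ ∨ γ)) → α)) = 1 − 0.740 = 0.260

0.260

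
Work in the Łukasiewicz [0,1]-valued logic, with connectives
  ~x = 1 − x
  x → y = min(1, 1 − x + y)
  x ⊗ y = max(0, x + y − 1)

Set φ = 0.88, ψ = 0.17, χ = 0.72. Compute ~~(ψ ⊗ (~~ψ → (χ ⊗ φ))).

~ψ = 1 − 0.17 = 0.83
~~ψ = 1 − 0.83 = 0.17
χ ⊗ φ = max(0, 0.72 + 0.88 − 1) = max(0, 0.60) = 0.60
~~ψ → (χ ⊗ φ) = min(1, 1 − 0.17 + 0.60) = min(1, 1.43) = 1.00
ψ ⊗ (~~ψ → (χ ⊗ φ)) = max(0, 0.17 + 1.00 − 1) = max(0, 0.17) = 0.17
~(ψ ⊗ (~~ψ → (χ ⊗ φ))) = 1 − 0.17 = 0.83
~~(ψ ⊗ (~~ψ → (χ ⊗ φ))) = 1 − 0.83 = 0.17

0.17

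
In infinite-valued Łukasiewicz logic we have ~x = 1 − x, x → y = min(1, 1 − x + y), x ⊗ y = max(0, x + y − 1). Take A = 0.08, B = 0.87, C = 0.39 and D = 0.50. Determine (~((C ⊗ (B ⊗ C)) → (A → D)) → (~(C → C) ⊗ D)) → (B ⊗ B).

B ⊗ C = max(0, 0.87 + 0.39 − 1) = max(0, 0.26) = 0.26
C ⊗ (B ⊗ C) = max(0, 0.39 + 0.26 − 1) = max(0, -0.35) = 0.00
A → D = min(1, 1 − 0.08 + 0.50) = min(1, 1.42) = 1.00
(C ⊗ (B ⊗ C)) → (A → D) = min(1, 1 − 0.00 + 1.00) = min(1, 2.00) = 1.00
~((C ⊗ (B ⊗ C)) → (A → D)) = 1 − 1.00 = 0.00
C → C = min(1, 1 − 0.39 + 0.39) = min(1, 1.00) = 1.00
~(C → C) = 1 − 1.00 = 0.00
~(C → C) ⊗ D = max(0, 0.00 + 0.50 − 1) = max(0, -0.50) = 0.00
~((C ⊗ (B ⊗ C)) → (A → D)) → (~(C → C) ⊗ D) = min(1, 1 − 0.00 + 0.00) = min(1, 1.00) = 1.00
B ⊗ B = max(0, 0.87 + 0.87 − 1) = max(0, 0.74) = 0.74
(~((C ⊗ (B ⊗ C)) → (A → D)) → (~(C → C) ⊗ D)) → (B ⊗ B) = min(1, 1 − 1.00 + 0.74) = min(1, 0.74) = 0.74

0.74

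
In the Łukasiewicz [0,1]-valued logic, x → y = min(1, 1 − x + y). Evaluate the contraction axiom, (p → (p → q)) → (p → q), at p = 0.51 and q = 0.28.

p → q = min(1, 1 − 0.51 + 0.28) = min(1, 0.77) = 0.77
p → (p → q) = min(1, 1 − 0.51 + 0.77) = min(1, 1.26) = 1.00
(p → (p → q)) → (p → q) = min(1, 1 − 1.00 + 0.77) = min(1, 0.77) = 0.77
(The value 0.77 < 1 shows this instance is not satisfied; fails in Ł∞ (the t-norm is not idempotent).)

0.77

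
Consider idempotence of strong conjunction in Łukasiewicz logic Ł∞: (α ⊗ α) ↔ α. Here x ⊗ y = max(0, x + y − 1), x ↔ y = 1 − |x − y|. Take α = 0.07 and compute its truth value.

0.93

α ⊗ α = max(0, 0.07 + 0.07 − 1) = max(0, -0.86) = 0.00
(α ⊗ α) ↔ α = 1 − |0.00 − 0.07| = 1 − 0.07 = 0.93
(The value 0.93 < 1 shows this instance is not satisfied; fails in Ł∞ since a ⊗ a = max(0, 2a−1) ≠ a in general.)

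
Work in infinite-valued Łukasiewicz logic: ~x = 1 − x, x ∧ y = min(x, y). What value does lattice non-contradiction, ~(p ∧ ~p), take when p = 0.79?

0.79

~p = 1 − 0.79 = 0.21
p ∧ ~p = min(0.79, 0.21) = 0.21
~(p ∧ ~p) = 1 − 0.21 = 0.79
(The value 0.79 < 1 shows this instance is not satisfied; not a Ł∞-tautology — its value is 1 − min(a, 1−a).)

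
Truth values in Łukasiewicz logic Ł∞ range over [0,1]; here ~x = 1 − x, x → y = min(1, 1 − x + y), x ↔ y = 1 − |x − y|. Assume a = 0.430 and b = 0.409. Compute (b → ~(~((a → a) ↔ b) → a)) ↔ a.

a → a = min(1, 1 − 0.430 + 0.430) = min(1, 1.000) = 1.000
(a → a) ↔ b = 1 − |1.000 − 0.409| = 1 − 0.591 = 0.409
~((a → a) ↔ b) = 1 − 0.409 = 0.591
~((a → a) ↔ b) → a = min(1, 1 − 0.591 + 0.430) = min(1, 0.839) = 0.839
~(~((a → a) ↔ b) → a) = 1 − 0.839 = 0.161
b → ~(~((a → a) ↔ b) → a) = min(1, 1 − 0.409 + 0.161) = min(1, 0.752) = 0.752
(b → ~(~((a → a) ↔ b) → a)) ↔ a = 1 − |0.752 − 0.430| = 1 − 0.322 = 0.678

0.678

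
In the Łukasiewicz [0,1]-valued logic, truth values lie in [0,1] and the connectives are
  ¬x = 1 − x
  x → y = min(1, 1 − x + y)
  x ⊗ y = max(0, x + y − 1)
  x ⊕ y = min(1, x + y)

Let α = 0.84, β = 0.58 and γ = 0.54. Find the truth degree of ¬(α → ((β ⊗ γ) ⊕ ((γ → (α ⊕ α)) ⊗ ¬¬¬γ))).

0.26

β ⊗ γ = max(0, 0.58 + 0.54 − 1) = max(0, 0.12) = 0.12
α ⊕ α = min(1, 0.84 + 0.84) = min(1, 1.68) = 1.00
γ → (α ⊕ α) = min(1, 1 − 0.54 + 1.00) = min(1, 1.46) = 1.00
¬γ = 1 − 0.54 = 0.46
¬¬γ = 1 − 0.46 = 0.54
¬¬¬γ = 1 − 0.54 = 0.46
(γ → (α ⊕ α)) ⊗ ¬¬¬γ = max(0, 1.00 + 0.46 − 1) = max(0, 0.46) = 0.46
(β ⊗ γ) ⊕ ((γ → (α ⊕ α)) ⊗ ¬¬¬γ) = min(1, 0.12 + 0.46) = min(1, 0.58) = 0.58
α → ((β ⊗ γ) ⊕ ((γ → (α ⊕ α)) ⊗ ¬¬¬γ)) = min(1, 1 − 0.84 + 0.58) = min(1, 0.74) = 0.74
¬(α → ((β ⊗ γ) ⊕ ((γ → (α ⊕ α)) ⊗ ¬¬¬γ))) = 1 − 0.74 = 0.26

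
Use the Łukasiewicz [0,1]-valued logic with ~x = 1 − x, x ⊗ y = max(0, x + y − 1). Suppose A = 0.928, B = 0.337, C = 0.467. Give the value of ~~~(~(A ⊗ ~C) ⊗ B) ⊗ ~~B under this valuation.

0.337

~C = 1 − 0.467 = 0.533
A ⊗ ~C = max(0, 0.928 + 0.533 − 1) = max(0, 0.461) = 0.461
~(A ⊗ ~C) = 1 − 0.461 = 0.539
~(A ⊗ ~C) ⊗ B = max(0, 0.539 + 0.337 − 1) = max(0, -0.124) = 0.000
~(~(A ⊗ ~C) ⊗ B) = 1 − 0.000 = 1.000
~~(~(A ⊗ ~C) ⊗ B) = 1 − 1.000 = 0.000
~~~(~(A ⊗ ~C) ⊗ B) = 1 − 0.000 = 1.000
~B = 1 − 0.337 = 0.663
~~B = 1 − 0.663 = 0.337
~~~(~(A ⊗ ~C) ⊗ B) ⊗ ~~B = max(0, 1.000 + 0.337 − 1) = max(0, 0.337) = 0.337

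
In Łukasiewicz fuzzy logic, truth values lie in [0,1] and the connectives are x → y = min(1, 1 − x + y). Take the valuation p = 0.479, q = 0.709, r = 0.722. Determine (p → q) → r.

0.722

p → q = min(1, 1 − 0.479 + 0.709) = min(1, 1.230) = 1.000
(p → q) → r = min(1, 1 − 1.000 + 0.722) = min(1, 0.722) = 0.722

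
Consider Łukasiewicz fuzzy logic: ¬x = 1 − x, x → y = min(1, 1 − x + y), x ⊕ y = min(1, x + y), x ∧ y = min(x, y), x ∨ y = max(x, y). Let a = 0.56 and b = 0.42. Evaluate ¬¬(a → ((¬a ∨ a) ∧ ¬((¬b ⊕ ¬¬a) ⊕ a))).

0.44

¬a = 1 − 0.56 = 0.44
¬a ∨ a = max(0.44, 0.56) = 0.56
¬b = 1 − 0.42 = 0.58
¬¬a = 1 − 0.44 = 0.56
¬b ⊕ ¬¬a = min(1, 0.58 + 0.56) = min(1, 1.14) = 1.00
(¬b ⊕ ¬¬a) ⊕ a = min(1, 1.00 + 0.56) = min(1, 1.56) = 1.00
¬((¬b ⊕ ¬¬a) ⊕ a) = 1 − 1.00 = 0.00
(¬a ∨ a) ∧ ¬((¬b ⊕ ¬¬a) ⊕ a) = min(0.56, 0.00) = 0.00
a → ((¬a ∨ a) ∧ ¬((¬b ⊕ ¬¬a) ⊕ a)) = min(1, 1 − 0.56 + 0.00) = min(1, 0.44) = 0.44
¬(a → ((¬a ∨ a) ∧ ¬((¬b ⊕ ¬¬a) ⊕ a))) = 1 − 0.44 = 0.56
¬¬(a → ((¬a ∨ a) ∧ ¬((¬b ⊕ ¬¬a) ⊕ a))) = 1 − 0.56 = 0.44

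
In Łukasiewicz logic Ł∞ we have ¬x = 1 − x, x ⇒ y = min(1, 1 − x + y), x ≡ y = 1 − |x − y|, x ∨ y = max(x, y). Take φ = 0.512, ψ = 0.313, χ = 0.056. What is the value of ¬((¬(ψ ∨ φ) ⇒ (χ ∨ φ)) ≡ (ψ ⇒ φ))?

0.000

ψ ∨ φ = max(0.313, 0.512) = 0.512
¬(ψ ∨ φ) = 1 − 0.512 = 0.488
χ ∨ φ = max(0.056, 0.512) = 0.512
¬(ψ ∨ φ) ⇒ (χ ∨ φ) = min(1, 1 − 0.488 + 0.512) = min(1, 1.024) = 1.000
ψ ⇒ φ = min(1, 1 − 0.313 + 0.512) = min(1, 1.199) = 1.000
(¬(ψ ∨ φ) ⇒ (χ ∨ φ)) ≡ (ψ ⇒ φ) = 1 − |1.000 − 1.000| = 1 − 0.000 = 1.000
¬((¬(ψ ∨ φ) ⇒ (χ ∨ φ)) ≡ (ψ ⇒ φ)) = 1 − 1.000 = 0.000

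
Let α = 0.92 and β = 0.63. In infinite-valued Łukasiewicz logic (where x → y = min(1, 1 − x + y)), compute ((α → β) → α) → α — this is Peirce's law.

0.92

α → β = min(1, 1 − 0.92 + 0.63) = min(1, 0.71) = 0.71
(α → β) → α = min(1, 1 − 0.71 + 0.92) = min(1, 1.21) = 1.00
((α → β) → α) → α = min(1, 1 − 1.00 + 0.92) = min(1, 0.92) = 0.92
(The value 0.92 < 1 shows this instance is not satisfied; not a Ł∞-tautology in general.)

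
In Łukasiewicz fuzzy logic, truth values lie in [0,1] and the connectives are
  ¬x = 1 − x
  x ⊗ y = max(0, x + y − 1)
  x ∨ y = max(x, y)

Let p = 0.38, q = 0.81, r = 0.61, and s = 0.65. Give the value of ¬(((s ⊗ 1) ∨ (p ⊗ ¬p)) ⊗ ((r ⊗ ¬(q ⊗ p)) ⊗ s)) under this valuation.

1.00

s ⊗ 1 = max(0, 0.65 + 1.00 − 1) = max(0, 0.65) = 0.65
¬p = 1 − 0.38 = 0.62
p ⊗ ¬p = max(0, 0.38 + 0.62 − 1) = max(0, 0.00) = 0.00
(s ⊗ 1) ∨ (p ⊗ ¬p) = max(0.65, 0.00) = 0.65
q ⊗ p = max(0, 0.81 + 0.38 − 1) = max(0, 0.19) = 0.19
¬(q ⊗ p) = 1 − 0.19 = 0.81
r ⊗ ¬(q ⊗ p) = max(0, 0.61 + 0.81 − 1) = max(0, 0.42) = 0.42
(r ⊗ ¬(q ⊗ p)) ⊗ s = max(0, 0.42 + 0.65 − 1) = max(0, 0.07) = 0.07
((s ⊗ 1) ∨ (p ⊗ ¬p)) ⊗ ((r ⊗ ¬(q ⊗ p)) ⊗ s) = max(0, 0.65 + 0.07 − 1) = max(0, -0.28) = 0.00
¬(((s ⊗ 1) ∨ (p ⊗ ¬p)) ⊗ ((r ⊗ ¬(q ⊗ p)) ⊗ s)) = 1 − 0.00 = 1.00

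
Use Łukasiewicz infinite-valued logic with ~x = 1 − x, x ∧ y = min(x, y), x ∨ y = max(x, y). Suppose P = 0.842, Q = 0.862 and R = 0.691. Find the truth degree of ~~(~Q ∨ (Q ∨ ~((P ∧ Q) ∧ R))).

0.862

~Q = 1 − 0.862 = 0.138
P ∧ Q = min(0.842, 0.862) = 0.842
(P ∧ Q) ∧ R = min(0.842, 0.691) = 0.691
~((P ∧ Q) ∧ R) = 1 − 0.691 = 0.309
Q ∨ ~((P ∧ Q) ∧ R) = max(0.862, 0.309) = 0.862
~Q ∨ (Q ∨ ~((P ∧ Q) ∧ R)) = max(0.138, 0.862) = 0.862
~(~Q ∨ (Q ∨ ~((P ∧ Q) ∧ R))) = 1 − 0.862 = 0.138
~~(~Q ∨ (Q ∨ ~((P ∧ Q) ∧ R))) = 1 − 0.138 = 0.862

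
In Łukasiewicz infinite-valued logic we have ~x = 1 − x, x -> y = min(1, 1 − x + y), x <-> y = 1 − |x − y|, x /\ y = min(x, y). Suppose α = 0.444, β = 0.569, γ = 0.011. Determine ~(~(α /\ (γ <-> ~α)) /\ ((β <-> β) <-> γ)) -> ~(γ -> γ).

~α = 1 − 0.444 = 0.556
γ <-> ~α = 1 − |0.011 − 0.556| = 1 − 0.545 = 0.455
α /\ (γ <-> ~α) = min(0.444, 0.455) = 0.444
~(α /\ (γ <-> ~α)) = 1 − 0.444 = 0.556
β <-> β = 1 − |0.569 − 0.569| = 1 − 0.000 = 1.000
(β <-> β) <-> γ = 1 − |1.000 − 0.011| = 1 − 0.989 = 0.011
~(α /\ (γ <-> ~α)) /\ ((β <-> β) <-> γ) = min(0.556, 0.011) = 0.011
~(~(α /\ (γ <-> ~α)) /\ ((β <-> β) <-> γ)) = 1 − 0.011 = 0.989
γ -> γ = min(1, 1 − 0.011 + 0.011) = min(1, 1.000) = 1.000
~(γ -> γ) = 1 − 1.000 = 0.000
~(~(α /\ (γ <-> ~α)) /\ ((β <-> β) <-> γ)) -> ~(γ -> γ) = min(1, 1 − 0.989 + 0.000) = min(1, 0.011) = 0.011

0.011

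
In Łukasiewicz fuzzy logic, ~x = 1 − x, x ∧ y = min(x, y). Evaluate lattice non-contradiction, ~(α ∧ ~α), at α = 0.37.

~α = 1 − 0.37 = 0.63
α ∧ ~α = min(0.37, 0.63) = 0.37
~(α ∧ ~α) = 1 − 0.37 = 0.63
(The value 0.63 < 1 shows this instance is not satisfied; not a Ł∞-tautology — its value is 1 − min(a, 1−a).)

0.63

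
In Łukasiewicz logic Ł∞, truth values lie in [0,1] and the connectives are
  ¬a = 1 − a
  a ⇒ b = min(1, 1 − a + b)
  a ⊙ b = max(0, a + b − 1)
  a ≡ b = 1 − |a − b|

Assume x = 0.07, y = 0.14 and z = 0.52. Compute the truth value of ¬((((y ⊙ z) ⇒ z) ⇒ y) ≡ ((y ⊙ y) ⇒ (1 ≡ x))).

y ⊙ z = max(0, 0.14 + 0.52 − 1) = max(0, -0.34) = 0.00
(y ⊙ z) ⇒ z = min(1, 1 − 0.00 + 0.52) = min(1, 1.52) = 1.00
((y ⊙ z) ⇒ z) ⇒ y = min(1, 1 − 1.00 + 0.14) = min(1, 0.14) = 0.14
y ⊙ y = max(0, 0.14 + 0.14 − 1) = max(0, -0.72) = 0.00
1 ≡ x = 1 − |1.00 − 0.07| = 1 − 0.93 = 0.07
(y ⊙ y) ⇒ (1 ≡ x) = min(1, 1 − 0.00 + 0.07) = min(1, 1.07) = 1.00
(((y ⊙ z) ⇒ z) ⇒ y) ≡ ((y ⊙ y) ⇒ (1 ≡ x)) = 1 − |0.14 − 1.00| = 1 − 0.86 = 0.14
¬((((y ⊙ z) ⇒ z) ⇒ y) ≡ ((y ⊙ y) ⇒ (1 ≡ x))) = 1 − 0.14 = 0.86

0.86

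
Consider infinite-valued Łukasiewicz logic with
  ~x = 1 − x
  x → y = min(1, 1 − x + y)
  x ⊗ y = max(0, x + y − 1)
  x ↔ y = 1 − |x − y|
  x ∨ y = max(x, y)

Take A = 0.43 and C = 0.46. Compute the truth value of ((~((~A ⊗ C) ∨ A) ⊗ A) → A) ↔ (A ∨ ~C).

~A = 1 − 0.43 = 0.57
~A ⊗ C = max(0, 0.57 + 0.46 − 1) = max(0, 0.03) = 0.03
(~A ⊗ C) ∨ A = max(0.03, 0.43) = 0.43
~((~A ⊗ C) ∨ A) = 1 − 0.43 = 0.57
~((~A ⊗ C) ∨ A) ⊗ A = max(0, 0.57 + 0.43 − 1) = max(0, 0.00) = 0.00
(~((~A ⊗ C) ∨ A) ⊗ A) → A = min(1, 1 − 0.00 + 0.43) = min(1, 1.43) = 1.00
~C = 1 − 0.46 = 0.54
A ∨ ~C = max(0.43, 0.54) = 0.54
((~((~A ⊗ C) ∨ A) ⊗ A) → A) ↔ (A ∨ ~C) = 1 − |1.00 − 0.54| = 1 − 0.46 = 0.54

0.54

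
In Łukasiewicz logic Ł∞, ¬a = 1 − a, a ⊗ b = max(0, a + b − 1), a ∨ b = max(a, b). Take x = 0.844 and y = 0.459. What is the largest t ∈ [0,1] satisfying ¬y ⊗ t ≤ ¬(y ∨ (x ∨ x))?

0.615

¬y = 1 − 0.459 = 0.541
So the left factor is ¬y = 0.541.
x ∨ x = max(0.844, 0.844) = 0.844
y ∨ (x ∨ x) = max(0.459, 0.844) = 0.844
¬(y ∨ (x ∨ x)) = 1 − 0.844 = 0.156
So the right-hand bound is ¬(y ∨ (x ∨ x)) = 0.156.
The residuum of the Łukasiewicz t-norm gives the supremum: min(1, 1 − 0.541 + 0.156).
1 − 0.541 + 0.156 = 0.615, so t = min(1, 0.615) = 0.615.
Check: 0.541 ⊗ 0.615 = max(0, 0.156) = 0.156 ≤ 0.156.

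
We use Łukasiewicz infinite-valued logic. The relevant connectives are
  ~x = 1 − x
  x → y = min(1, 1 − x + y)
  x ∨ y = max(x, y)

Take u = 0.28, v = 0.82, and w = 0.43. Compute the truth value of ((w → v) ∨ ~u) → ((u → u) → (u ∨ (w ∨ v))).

w → v = min(1, 1 − 0.43 + 0.82) = min(1, 1.39) = 1.00
~u = 1 − 0.28 = 0.72
(w → v) ∨ ~u = max(1.00, 0.72) = 1.00
u → u = min(1, 1 − 0.28 + 0.28) = min(1, 1.00) = 1.00
w ∨ v = max(0.43, 0.82) = 0.82
u ∨ (w ∨ v) = max(0.28, 0.82) = 0.82
(u → u) → (u ∨ (w ∨ v)) = min(1, 1 − 1.00 + 0.82) = min(1, 0.82) = 0.82
((w → v) ∨ ~u) → ((u → u) → (u ∨ (w ∨ v))) = min(1, 1 − 1.00 + 0.82) = min(1, 0.82) = 0.82

0.82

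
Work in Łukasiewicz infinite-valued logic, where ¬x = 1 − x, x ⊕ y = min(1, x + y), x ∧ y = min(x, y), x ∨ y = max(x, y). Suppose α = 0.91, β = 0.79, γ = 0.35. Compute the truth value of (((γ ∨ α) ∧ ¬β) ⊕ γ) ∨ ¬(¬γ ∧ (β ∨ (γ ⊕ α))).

0.56

γ ∨ α = max(0.35, 0.91) = 0.91
¬β = 1 − 0.79 = 0.21
(γ ∨ α) ∧ ¬β = min(0.91, 0.21) = 0.21
((γ ∨ α) ∧ ¬β) ⊕ γ = min(1, 0.21 + 0.35) = min(1, 0.56) = 0.56
¬γ = 1 − 0.35 = 0.65
γ ⊕ α = min(1, 0.35 + 0.91) = min(1, 1.26) = 1.00
β ∨ (γ ⊕ α) = max(0.79, 1.00) = 1.00
¬γ ∧ (β ∨ (γ ⊕ α)) = min(0.65, 1.00) = 0.65
¬(¬γ ∧ (β ∨ (γ ⊕ α))) = 1 − 0.65 = 0.35
(((γ ∨ α) ∧ ¬β) ⊕ γ) ∨ ¬(¬γ ∧ (β ∨ (γ ⊕ α))) = max(0.56, 0.35) = 0.56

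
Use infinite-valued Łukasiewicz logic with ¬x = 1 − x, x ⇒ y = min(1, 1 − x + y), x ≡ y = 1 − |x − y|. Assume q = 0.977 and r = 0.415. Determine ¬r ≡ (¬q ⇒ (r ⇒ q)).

¬r = 1 − 0.415 = 0.585
¬q = 1 − 0.977 = 0.023
r ⇒ q = min(1, 1 − 0.415 + 0.977) = min(1, 1.562) = 1.000
¬q ⇒ (r ⇒ q) = min(1, 1 − 0.023 + 1.000) = min(1, 1.977) = 1.000
¬r ≡ (¬q ⇒ (r ⇒ q)) = 1 − |0.585 − 1.000| = 1 − 0.415 = 0.585

0.585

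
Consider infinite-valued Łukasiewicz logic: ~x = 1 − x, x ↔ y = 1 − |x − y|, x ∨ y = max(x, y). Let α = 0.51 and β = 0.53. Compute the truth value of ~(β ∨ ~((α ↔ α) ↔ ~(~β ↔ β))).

0.06

α ↔ α = 1 − |0.51 − 0.51| = 1 − 0.00 = 1.00
~β = 1 − 0.53 = 0.47
~β ↔ β = 1 − |0.47 − 0.53| = 1 − 0.06 = 0.94
~(~β ↔ β) = 1 − 0.94 = 0.06
(α ↔ α) ↔ ~(~β ↔ β) = 1 − |1.00 − 0.06| = 1 − 0.94 = 0.06
~((α ↔ α) ↔ ~(~β ↔ β)) = 1 − 0.06 = 0.94
β ∨ ~((α ↔ α) ↔ ~(~β ↔ β)) = max(0.53, 0.94) = 0.94
~(β ∨ ~((α ↔ α) ↔ ~(~β ↔ β))) = 1 − 0.94 = 0.06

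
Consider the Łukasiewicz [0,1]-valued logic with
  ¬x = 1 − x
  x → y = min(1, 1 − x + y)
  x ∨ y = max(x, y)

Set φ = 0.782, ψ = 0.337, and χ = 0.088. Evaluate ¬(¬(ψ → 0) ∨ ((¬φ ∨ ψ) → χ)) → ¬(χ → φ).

ψ → 0 = min(1, 1 − 0.337 + 0.000) = min(1, 0.663) = 0.663
¬(ψ → 0) = 1 − 0.663 = 0.337
¬φ = 1 − 0.782 = 0.218
¬φ ∨ ψ = max(0.218, 0.337) = 0.337
(¬φ ∨ ψ) → χ = min(1, 1 − 0.337 + 0.088) = min(1, 0.751) = 0.751
¬(ψ → 0) ∨ ((¬φ ∨ ψ) → χ) = max(0.337, 0.751) = 0.751
¬(¬(ψ → 0) ∨ ((¬φ ∨ ψ) → χ)) = 1 − 0.751 = 0.249
χ → φ = min(1, 1 − 0.088 + 0.782) = min(1, 1.694) = 1.000
¬(χ → φ) = 1 − 1.000 = 0.000
¬(¬(ψ → 0) ∨ ((¬φ ∨ ψ) → χ)) → ¬(χ → φ) = min(1, 1 − 0.249 + 0.000) = min(1, 0.751) = 0.751

0.751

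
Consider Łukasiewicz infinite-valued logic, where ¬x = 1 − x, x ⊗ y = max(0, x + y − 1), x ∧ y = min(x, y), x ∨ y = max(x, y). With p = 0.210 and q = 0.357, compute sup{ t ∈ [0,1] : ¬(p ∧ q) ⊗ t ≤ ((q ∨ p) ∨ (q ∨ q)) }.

0.567

p ∧ q = min(0.210, 0.357) = 0.210
¬(p ∧ q) = 1 − 0.210 = 0.790
So the left factor is ¬(p ∧ q) = 0.790.
q ∨ p = max(0.357, 0.210) = 0.357
q ∨ q = max(0.357, 0.357) = 0.357
(q ∨ p) ∨ (q ∨ q) = max(0.357, 0.357) = 0.357
So the right-hand bound is (q ∨ p) ∨ (q ∨ q) = 0.357.
The residuum of the Łukasiewicz t-norm gives the supremum: min(1, 1 − 0.790 + 0.357).
1 − 0.790 + 0.357 = 0.567, so t = min(1, 0.567) = 0.567.
Check: 0.790 ⊗ 0.567 = max(0, 0.357) = 0.357 ≤ 0.357.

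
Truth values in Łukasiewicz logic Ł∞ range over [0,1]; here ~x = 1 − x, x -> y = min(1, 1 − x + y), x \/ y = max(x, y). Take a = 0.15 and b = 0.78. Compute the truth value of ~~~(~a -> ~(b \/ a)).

0.63

~a = 1 − 0.15 = 0.85
b \/ a = max(0.78, 0.15) = 0.78
~(b \/ a) = 1 − 0.78 = 0.22
~a -> ~(b \/ a) = min(1, 1 − 0.85 + 0.22) = min(1, 0.37) = 0.37
~(~a -> ~(b \/ a)) = 1 − 0.37 = 0.63
~~(~a -> ~(b \/ a)) = 1 − 0.63 = 0.37
~~~(~a -> ~(b \/ a)) = 1 − 0.37 = 0.63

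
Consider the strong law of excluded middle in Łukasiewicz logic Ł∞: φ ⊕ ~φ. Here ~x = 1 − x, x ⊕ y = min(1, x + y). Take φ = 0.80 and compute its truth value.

~φ = 1 − 0.80 = 0.20
φ ⊕ ~φ = min(1, 0.80 + 0.20) = min(1, 1.00) = 1.00
(As expected: always 1 in Ł∞ since a ⊕ (1−a) = 1.)

1.00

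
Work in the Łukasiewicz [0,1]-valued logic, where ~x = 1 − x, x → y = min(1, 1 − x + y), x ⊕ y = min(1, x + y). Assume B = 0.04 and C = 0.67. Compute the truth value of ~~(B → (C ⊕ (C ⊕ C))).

C ⊕ C = min(1, 0.67 + 0.67) = min(1, 1.34) = 1.00
C ⊕ (C ⊕ C) = min(1, 0.67 + 1.00) = min(1, 1.67) = 1.00
B → (C ⊕ (C ⊕ C)) = min(1, 1 − 0.04 + 1.00) = min(1, 1.96) = 1.00
~(B → (C ⊕ (C ⊕ C))) = 1 − 1.00 = 0.00
~~(B → (C ⊕ (C ⊕ C))) = 1 − 0.00 = 1.00

1.00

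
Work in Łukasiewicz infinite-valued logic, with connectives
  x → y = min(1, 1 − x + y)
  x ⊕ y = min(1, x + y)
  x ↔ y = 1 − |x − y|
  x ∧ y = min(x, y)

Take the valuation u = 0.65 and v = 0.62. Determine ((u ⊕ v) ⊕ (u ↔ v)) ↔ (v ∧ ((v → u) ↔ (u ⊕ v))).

u ⊕ v = min(1, 0.65 + 0.62) = min(1, 1.27) = 1.00
u ↔ v = 1 − |0.65 − 0.62| = 1 − 0.03 = 0.97
(u ⊕ v) ⊕ (u ↔ v) = min(1, 1.00 + 0.97) = min(1, 1.97) = 1.00
v → u = min(1, 1 − 0.62 + 0.65) = min(1, 1.03) = 1.00
(v → u) ↔ (u ⊕ v) = 1 − |1.00 − 1.00| = 1 − 0.00 = 1.00
v ∧ ((v → u) ↔ (u ⊕ v)) = min(0.62, 1.00) = 0.62
((u ⊕ v) ⊕ (u ↔ v)) ↔ (v ∧ ((v → u) ↔ (u ⊕ v))) = 1 − |1.00 − 0.62| = 1 − 0.38 = 0.62

0.62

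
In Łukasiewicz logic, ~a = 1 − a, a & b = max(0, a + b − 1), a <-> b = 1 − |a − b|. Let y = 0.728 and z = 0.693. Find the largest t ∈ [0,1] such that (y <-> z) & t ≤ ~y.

0.307

y <-> z = 1 − |0.728 − 0.693| = 1 − 0.035 = 0.965
So the left factor is y <-> z = 0.965.
~y = 1 − 0.728 = 0.272
So the right-hand bound is ~y = 0.272.
The residuum of the Łukasiewicz t-norm gives the supremum: min(1, 1 − 0.965 + 0.272).
1 − 0.965 + 0.272 = 0.307, so t = min(1, 0.307) = 0.307.
Check: 0.965 & 0.307 = max(0, 0.272) = 0.272 ≤ 0.272.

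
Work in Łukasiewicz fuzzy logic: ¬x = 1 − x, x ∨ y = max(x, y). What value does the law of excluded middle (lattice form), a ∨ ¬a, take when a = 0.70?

0.70

¬a = 1 − 0.70 = 0.30
a ∨ ¬a = max(0.70, 0.30) = 0.70
(The value 0.70 < 1 shows this instance is not satisfied; not a Ł∞-tautology — its value is max(a, 1−a).)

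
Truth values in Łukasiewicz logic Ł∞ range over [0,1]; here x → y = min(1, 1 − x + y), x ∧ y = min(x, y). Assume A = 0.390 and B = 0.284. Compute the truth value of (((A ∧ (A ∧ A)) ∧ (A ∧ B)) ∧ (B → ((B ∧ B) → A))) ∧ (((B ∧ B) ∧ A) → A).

A ∧ A = min(0.390, 0.390) = 0.390
A ∧ (A ∧ A) = min(0.390, 0.390) = 0.390
A ∧ B = min(0.390, 0.284) = 0.284
(A ∧ (A ∧ A)) ∧ (A ∧ B) = min(0.390, 0.284) = 0.284
B ∧ B = min(0.284, 0.284) = 0.284
(B ∧ B) → A = min(1, 1 − 0.284 + 0.390) = min(1, 1.106) = 1.000
B → ((B ∧ B) → A) = min(1, 1 − 0.284 + 1.000) = min(1, 1.716) = 1.000
((A ∧ (A ∧ A)) ∧ (A ∧ B)) ∧ (B → ((B ∧ B) → A)) = min(0.284, 1.000) = 0.284
(B ∧ B) ∧ A = min(0.284, 0.390) = 0.284
((B ∧ B) ∧ A) → A = min(1, 1 − 0.284 + 0.390) = min(1, 1.106) = 1.000
(((A ∧ (A ∧ A)) ∧ (A ∧ B)) ∧ (B → ((B ∧ B) → A))) ∧ (((B ∧ B) ∧ A) → A) = min(0.284, 1.000) = 0.284

0.284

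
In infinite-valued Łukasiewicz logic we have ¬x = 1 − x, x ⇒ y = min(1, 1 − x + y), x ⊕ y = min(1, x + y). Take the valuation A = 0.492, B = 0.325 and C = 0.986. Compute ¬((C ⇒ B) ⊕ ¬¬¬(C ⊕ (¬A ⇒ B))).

C ⇒ B = min(1, 1 − 0.986 + 0.325) = min(1, 0.339) = 0.339
¬A = 1 − 0.492 = 0.508
¬A ⇒ B = min(1, 1 − 0.508 + 0.325) = min(1, 0.817) = 0.817
C ⊕ (¬A ⇒ B) = min(1, 0.986 + 0.817) = min(1, 1.803) = 1.000
¬(C ⊕ (¬A ⇒ B)) = 1 − 1.000 = 0.000
¬¬(C ⊕ (¬A ⇒ B)) = 1 − 0.000 = 1.000
¬¬¬(C ⊕ (¬A ⇒ B)) = 1 − 1.000 = 0.000
(C ⇒ B) ⊕ ¬¬¬(C ⊕ (¬A ⇒ B)) = min(1, 0.339 + 0.000) = min(1, 0.339) = 0.339
¬((C ⇒ B) ⊕ ¬¬¬(C ⊕ (¬A ⇒ B))) = 1 − 0.339 = 0.661

0.661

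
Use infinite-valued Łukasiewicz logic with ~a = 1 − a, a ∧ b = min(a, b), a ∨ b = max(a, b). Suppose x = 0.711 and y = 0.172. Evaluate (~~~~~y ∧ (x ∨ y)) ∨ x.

~y = 1 − 0.172 = 0.828
~~y = 1 − 0.828 = 0.172
~~~y = 1 − 0.172 = 0.828
~~~~y = 1 − 0.828 = 0.172
~~~~~y = 1 − 0.172 = 0.828
x ∨ y = max(0.711, 0.172) = 0.711
~~~~~y ∧ (x ∨ y) = min(0.828, 0.711) = 0.711
(~~~~~y ∧ (x ∨ y)) ∨ x = max(0.711, 0.711) = 0.711

0.711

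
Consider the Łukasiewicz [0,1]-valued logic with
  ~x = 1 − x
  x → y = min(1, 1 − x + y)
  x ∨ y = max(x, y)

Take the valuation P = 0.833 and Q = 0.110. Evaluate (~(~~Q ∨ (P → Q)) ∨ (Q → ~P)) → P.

~Q = 1 − 0.110 = 0.890
~~Q = 1 − 0.890 = 0.110
P → Q = min(1, 1 − 0.833 + 0.110) = min(1, 0.277) = 0.277
~~Q ∨ (P → Q) = max(0.110, 0.277) = 0.277
~(~~Q ∨ (P → Q)) = 1 − 0.277 = 0.723
~P = 1 − 0.833 = 0.167
Q → ~P = min(1, 1 − 0.110 + 0.167) = min(1, 1.057) = 1.000
~(~~Q ∨ (P → Q)) ∨ (Q → ~P) = max(0.723, 1.000) = 1.000
(~(~~Q ∨ (P → Q)) ∨ (Q → ~P)) → P = min(1, 1 − 1.000 + 0.833) = min(1, 0.833) = 0.833

0.833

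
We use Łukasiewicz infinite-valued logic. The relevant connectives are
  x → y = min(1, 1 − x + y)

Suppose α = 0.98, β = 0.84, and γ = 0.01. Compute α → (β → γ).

β → γ = min(1, 1 − 0.84 + 0.01) = min(1, 0.17) = 0.17
α → (β → γ) = min(1, 1 − 0.98 + 0.17) = min(1, 0.19) = 0.19

0.19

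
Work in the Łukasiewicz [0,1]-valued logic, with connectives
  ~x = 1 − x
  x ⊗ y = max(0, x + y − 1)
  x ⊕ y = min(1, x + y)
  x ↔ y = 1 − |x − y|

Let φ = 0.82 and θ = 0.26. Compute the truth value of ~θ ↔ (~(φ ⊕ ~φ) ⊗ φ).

~θ = 1 − 0.26 = 0.74
~φ = 1 − 0.82 = 0.18
φ ⊕ ~φ = min(1, 0.82 + 0.18) = min(1, 1.00) = 1.00
~(φ ⊕ ~φ) = 1 − 1.00 = 0.00
~(φ ⊕ ~φ) ⊗ φ = max(0, 0.00 + 0.82 − 1) = max(0, -0.18) = 0.00
~θ ↔ (~(φ ⊕ ~φ) ⊗ φ) = 1 − |0.74 − 0.00| = 1 − 0.74 = 0.26

0.26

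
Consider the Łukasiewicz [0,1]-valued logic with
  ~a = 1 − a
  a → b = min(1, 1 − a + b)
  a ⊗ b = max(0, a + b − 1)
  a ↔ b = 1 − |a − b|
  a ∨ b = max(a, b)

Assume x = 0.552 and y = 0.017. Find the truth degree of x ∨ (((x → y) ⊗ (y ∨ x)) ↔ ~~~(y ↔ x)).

0.552

x → y = min(1, 1 − 0.552 + 0.017) = min(1, 0.465) = 0.465
y ∨ x = max(0.017, 0.552) = 0.552
(x → y) ⊗ (y ∨ x) = max(0, 0.465 + 0.552 − 1) = max(0, 0.017) = 0.017
y ↔ x = 1 − |0.017 − 0.552| = 1 − 0.535 = 0.465
~(y ↔ x) = 1 − 0.465 = 0.535
~~(y ↔ x) = 1 − 0.535 = 0.465
~~~(y ↔ x) = 1 − 0.465 = 0.535
((x → y) ⊗ (y ∨ x)) ↔ ~~~(y ↔ x) = 1 − |0.017 − 0.535| = 1 − 0.518 = 0.482
x ∨ (((x → y) ⊗ (y ∨ x)) ↔ ~~~(y ↔ x)) = max(0.552, 0.482) = 0.552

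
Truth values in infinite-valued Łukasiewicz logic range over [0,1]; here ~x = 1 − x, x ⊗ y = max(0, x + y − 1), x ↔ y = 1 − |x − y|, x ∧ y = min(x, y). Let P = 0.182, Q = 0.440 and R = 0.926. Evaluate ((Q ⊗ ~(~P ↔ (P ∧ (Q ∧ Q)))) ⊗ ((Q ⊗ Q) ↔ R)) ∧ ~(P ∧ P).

0.000

~P = 1 − 0.182 = 0.818
Q ∧ Q = min(0.440, 0.440) = 0.440
P ∧ (Q ∧ Q) = min(0.182, 0.440) = 0.182
~P ↔ (P ∧ (Q ∧ Q)) = 1 − |0.818 − 0.182| = 1 − 0.636 = 0.364
~(~P ↔ (P ∧ (Q ∧ Q))) = 1 − 0.364 = 0.636
Q ⊗ ~(~P ↔ (P ∧ (Q ∧ Q))) = max(0, 0.440 + 0.636 − 1) = max(0, 0.076) = 0.076
Q ⊗ Q = max(0, 0.440 + 0.440 − 1) = max(0, -0.120) = 0.000
(Q ⊗ Q) ↔ R = 1 − |0.000 − 0.926| = 1 − 0.926 = 0.074
(Q ⊗ ~(~P ↔ (P ∧ (Q ∧ Q)))) ⊗ ((Q ⊗ Q) ↔ R) = max(0, 0.076 + 0.074 − 1) = max(0, -0.850) = 0.000
P ∧ P = min(0.182, 0.182) = 0.182
~(P ∧ P) = 1 − 0.182 = 0.818
((Q ⊗ ~(~P ↔ (P ∧ (Q ∧ Q)))) ⊗ ((Q ⊗ Q) ↔ R)) ∧ ~(P ∧ P) = min(0.000, 0.818) = 0.000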